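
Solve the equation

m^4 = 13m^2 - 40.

m = -2.8284 or m = -2.2361 or m = 2.2361 or m = 2.8284

Let u = m^2. The equation becomes u^2 - 13u + 40 = 0.
Factor: (u - 5)(u - 8) = 0, so u = 5 or u = 8.
m^2 = 5 gives m = +/-sqrt(5) ~= +/-2.2361.
m^2 = 8 gives m = +/-2*sqrt(2) ~= +/-2.8284.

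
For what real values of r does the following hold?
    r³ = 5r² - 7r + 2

Rearrange: r³ - 5r² + 7r - 2 = 0.
Possible rational roots are divisors of -2. Testing r = 2 gives 0, so (r - 2) is a factor.
Divide: r³ - 5r² + 7r - 2 = (r - 2)(r² - 3r + 1).
Apply the quadratic formula to r² - 3r + 1 = 0: r = (3 ± √5)/2, i.e. r ≈ 2.618 or r ≈ 0.382.

r = 0.382 or r = 2 or r = 2.618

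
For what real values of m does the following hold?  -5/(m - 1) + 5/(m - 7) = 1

m = -2.245 or m = 10.245

Multiply both sides by (m - 1)(m - 7):
-5(m - 7) + 5(m - 1) = (m - 1)(m - 7).
Expand and collect terms: m² - 8m - 23 = 0.
By the quadratic formula, m = (8 ± √156) / 2, so m ≈ 10.245 or m ≈ -2.245.
Neither value makes a denominator zero (m ≠ 1, m ≠ 7), so both are valid.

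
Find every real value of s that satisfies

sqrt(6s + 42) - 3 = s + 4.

Isolate the radical: sqrt(6s + 42) = s + 7.
Square both sides: 6s + 42 = (s + 7)^2.
Expand and rearrange: s^2 + 8s + 7 = 0.
Solving gives s = -1 or s = -7.
Check each candidate in the original equation:
  s = -1: sqrt(36) = 6, while s + 7 = 6 — valid.
  s = -7: sqrt(0) = 0, while s + 7 = 0 — valid.

s = -7 or s = -1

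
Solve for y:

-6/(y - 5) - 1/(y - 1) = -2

y = 1.2769 or y = 8.2231

Multiply both sides by (y - 5)(y - 1):
-6(y - 1) - (y - 5) = -2(y - 5)(y - 1).
Expand and collect terms: -2y^2 + 19y - 21 = 0.
By the quadratic formula, y = (-19 +/- sqrt(193)) / -4, so y ~= 1.2769 or y ~= 8.2231.
Neither value makes a denominator zero (y != 5, y != 1), so both are valid.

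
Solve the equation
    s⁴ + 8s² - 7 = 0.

Let u = s². The equation becomes u² + 8u - 7 = 0.
By the quadratic formula, u = -4 + √(23) or u = -√(23) - 4.
s² = -4 + √(23) gives s = ±√(-4 + √(23)) ≈ ±0.8921.
s² = -√(23) - 4 < 0 has no real solution.

s = -0.8921 or s = 0.8921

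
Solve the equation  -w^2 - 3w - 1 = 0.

Discriminant: (-3)^2 - 4*(-1)*(-1) = 5.
Quadratic formula: w = (3 +/- sqrt(5)) / (-2).
So w = -3/2 - sqrt(5)/2 ~= -2.618 or w = -3/2 + sqrt(5)/2 ~= -0.382.

w = -2.618 or w = -0.382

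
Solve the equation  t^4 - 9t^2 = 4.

Let u = t^2. The equation becomes u^2 - 9u - 4 = 0.
By the quadratic formula, u = 9/2 + sqrt(97)/2 or u = 9/2 - sqrt(97)/2.
t^2 = 9/2 + sqrt(97)/2 gives t = +/-sqrt(9/2 + sqrt(97)/2) ~= +/-3.0699.
t^2 = 9/2 - sqrt(97)/2 < 0 has no real solution.

t = -3.0699 or t = 3.0699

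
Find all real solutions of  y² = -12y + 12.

y = -12.9282 or y = 0.9282

Rearrange to standard form: y² + 12y - 12 = 0.
Discriminant: (12)² − 4·1·(-12) = 192.
Quadratic formula: y = (-12 ± √192) / 2.
So y = -6 + 4·√(3) ≈ 0.9282 or y = -4·√(3) - 6 ≈ -12.9282.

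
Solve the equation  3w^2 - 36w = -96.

Bring every term to one side: 3w^2 - 36w + 96 = 0.
Factor: 3(w - 8)(w - 4) = 0.
So w = 8 or w = 4.

w = 4 or w = 8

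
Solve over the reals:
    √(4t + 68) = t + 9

t = -1

Square both sides: 4t + 68 = (t + 9)².
Expand and rearrange: t² + 14t + 13 = 0.
Solving gives t = -1 or t = -13.
Check each candidate in the original equation:
  t = -1: √(64) = 8, while t + 9 = 8 — valid.
  t = -13: √(16) = 4, while t + 9 = -4 — extraneous.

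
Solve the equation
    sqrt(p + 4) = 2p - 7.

p = 5

Square both sides: p + 4 = (2p - 7)^2.
Expand and rearrange: 4p^2 - 29p + 45 = 0.
Solving gives p = 5 or p = 2.25.
Check each candidate in the original equation:
  p = 5: sqrt(9) = 3, while 2p - 7 = 3 — valid.
  p = 2.25: sqrt(6.25) = 2.5, while 2p - 7 = -2.5 — extraneous.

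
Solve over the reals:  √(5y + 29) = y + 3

Square both sides: 5y + 29 = (y + 3)².
Expand and rearrange: y² + y - 20 = 0.
Solving gives y = 4 or y = -5.
Check each candidate in the original equation:
  y = 4: √(49) = 7, while y + 3 = 7 — valid.
  y = -5: √(4) = 2, while y + 3 = -2 — extraneous.

y = 4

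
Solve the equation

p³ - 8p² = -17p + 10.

Rearrange: p³ - 8p² + 17p - 10 = 0.
Possible rational roots are divisors of -10. Testing p = 5 gives 0, so (p - 5) is a factor.
Divide: p³ - 8p² + 17p - 10 = (p - 5)(p² - 3p + 2).
Factor the quadratic: p = 2 or p = 1.

p = 1 or p = 2 or p = 5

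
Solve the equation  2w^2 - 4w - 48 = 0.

Factor: 2(w + 4)(w - 6) = 0.
So w = -4 or w = 6.

w = -4 or w = 6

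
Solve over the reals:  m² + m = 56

m = -8 or m = 7

Bring every term to one side: m² + m - 56 = 0.
Factor: (m + 8)(m - 7) = 0.
So m = -8 or m = 7.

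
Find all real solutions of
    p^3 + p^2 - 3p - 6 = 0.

Possible rational roots are divisors of -6. Testing p = 2 gives 0, so (p - 2) is a factor.
Divide: p^3 + p^2 - 3p - 6 = (p - 2)(p^2 + 3p + 3).
The quadratic p^2 + 3p + 3 has discriminant -3 < 0, so no further real roots.

p = 2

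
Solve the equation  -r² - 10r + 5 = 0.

r = -10.4772 or r = 0.4772

Discriminant: (-10)² − 4·(-1)·5 = 120.
Quadratic formula: r = (10 ± √120) / (-2).
So r = -√(30) - 5 ≈ -10.4772 or r = -5 + √(30) ≈ 0.4772.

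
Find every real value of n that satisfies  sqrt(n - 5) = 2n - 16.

Square both sides: n - 5 = (2n - 16)^2.
Expand and rearrange: 4n^2 - 65n + 261 = 0.
Solving gives n = 9 or n = 7.25.
Check each candidate in the original equation:
  n = 9: sqrt(4) = 2, while 2n - 16 = 2 — valid.
  n = 7.25: sqrt(2.25) = 1.5, while 2n - 16 = -1.5 — extraneous.

n = 9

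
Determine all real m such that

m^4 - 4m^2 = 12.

Let u = m^2. The equation becomes u^2 - 4u - 12 = 0.
Factor: (u + 2)(u - 6) = 0, so u = -2 or u = 6.
m^2 = -2 < 0 has no real solution.
m^2 = 6 gives m = +/-sqrt(6) ~= +/-2.4495.

m = -2.4495 or m = 2.4495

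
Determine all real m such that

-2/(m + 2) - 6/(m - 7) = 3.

m = -2.8368 or m = 5.1701

Multiply both sides by (m + 2)(m - 7):
-2(m - 7) - 6(m + 2) = 3(m + 2)(m - 7).
Expand and collect terms: 3m^2 - 7m - 44 = 0.
By the quadratic formula, m = (7 +/- sqrt(577)) / 6, so m ~= 5.1701 or m ~= -2.8368.
Neither value makes a denominator zero (m != -2, m != 7), so both are valid.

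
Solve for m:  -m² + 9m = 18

m = 3 or m = 6

Bring every term to one side: -m² + 9m - 18 = 0.
Factor: -1(m - 6)(m - 3) = 0.
So m = 6 or m = 3.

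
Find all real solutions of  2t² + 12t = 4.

t = -6.3166 or t = 0.3166

Rearrange to standard form: 2t² + 12t - 4 = 0.
Discriminant: (12)² − 4·2·(-4) = 176.
Quadratic formula: t = (-12 ± √176) / 4.
So t = -3 + √(11) ≈ 0.3166 or t = -√(11) - 3 ≈ -6.3166.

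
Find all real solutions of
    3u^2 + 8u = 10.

u = -3.5941 or u = 0.9274

Rearrange to standard form: 3u^2 + 8u - 10 = 0.
Discriminant: (8)^2 - 4*3*(-10) = 184.
Quadratic formula: u = (-8 +/- sqrt(184)) / 6.
So u = -4/3 + sqrt(46)/3 ~= 0.9274 or u = -sqrt(46)/3 - 4/3 ~= -3.5941.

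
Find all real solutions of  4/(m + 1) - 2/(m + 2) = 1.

Multiply both sides by (m + 1)(m + 2):
4(m + 2) - 2(m + 1) = (m + 1)(m + 2).
Expand and collect terms: m² + m - 4 = 0.
By the quadratic formula, m = (-1 ± √17) / 2, so m ≈ 1.5616 or m ≈ -2.5616.
Neither value makes a denominator zero (m ≠ -1, m ≠ -2), so both are valid.

m = -2.5616 or m = 1.5616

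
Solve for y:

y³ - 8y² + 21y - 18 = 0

y = 2 or y = 3

Possible rational roots are divisors of -18. Testing y = 2 gives 0, so (y - 2) is a factor.
Divide: y³ - 8y² + 21y - 18 = (y - 2)(y² - 6y + 9).
The quadratic has the repeated root y = 3.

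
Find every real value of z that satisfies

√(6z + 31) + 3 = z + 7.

z = 3

Isolate the radical: √(6z + 31) = z + 4.
Square both sides: 6z + 31 = (z + 4)².
Expand and rearrange: z² + 2z - 15 = 0.
Solving gives z = 3 or z = -5.
Check each candidate in the original equation:
  z = 3: √(49) = 7, while z + 4 = 7 — valid.
  z = -5: √(1) = 1, while z + 4 = -1 — extraneous.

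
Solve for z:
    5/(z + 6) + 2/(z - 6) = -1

z = -11.6394 or z = 4.6394

Multiply both sides by (z + 6)(z - 6):
5(z - 6) + 2(z + 6) = -(z + 6)(z - 6).
Expand and collect terms: -z^2 - 7z + 54 = 0.
By the quadratic formula, z = (7 +/- sqrt(265)) / -2, so z ~= -11.6394 or z ~= 4.6394.
Neither value makes a denominator zero (z != -6, z != 6), so both are valid.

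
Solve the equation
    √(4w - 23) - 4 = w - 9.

w = 6 or w = 8

Isolate the radical: √(4w - 23) = w - 5.
Square both sides: 4w - 23 = (w - 5)².
Expand and rearrange: w² - 14w + 48 = 0.
Solving gives w = 8 or w = 6.
Check each candidate in the original equation:
  w = 8: √(9) = 3, while w - 5 = 3 — valid.
  w = 6: √(1) = 1, while w - 5 = 1 — valid.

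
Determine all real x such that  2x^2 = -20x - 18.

Bring every term to one side: 2x^2 + 20x + 18 = 0.
Factor: 2(x + 1)(x + 9) = 0.
So x = -1 or x = -9.

x = -9 or x = -1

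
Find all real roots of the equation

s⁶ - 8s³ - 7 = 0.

s = -0.9267 or s = 2.0642

Let u = s³. The equation becomes u² - 8u - 7 = 0.
By the quadratic formula, u = 4 + √(23) or u = 4 - √(23).
s³ = 4 + √(23) gives s = ∛(4 + √(23)) ≈ 2.0642.
s³ = 4 - √(23) gives s = -∛(-4 + √(23)) ≈ -0.9267.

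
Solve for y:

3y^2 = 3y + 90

y = -5 or y = 6

Bring every term to one side: 3y^2 - 3y - 90 = 0.
Factor: 3(y - 6)(y + 5) = 0.
So y = 6 or y = -5.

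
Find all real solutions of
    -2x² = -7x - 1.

Rearrange to standard form: -2x² + 7x + 1 = 0.
Discriminant: (7)² − 4·(-2)·1 = 57.
Quadratic formula: x = (-7 ± √57) / (-4).
So x = 7/4 - √(57)/4 ≈ -0.1375 or x = 7/4 + √(57)/4 ≈ 3.6375.

x = -0.1375 or x = 3.6375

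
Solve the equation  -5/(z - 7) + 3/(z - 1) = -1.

z = -0.831 or z = 10.831

Multiply both sides by (z - 7)(z - 1):
-5(z - 1) + 3(z - 7) = -(z - 7)(z - 1).
Expand and collect terms: -z² + 10z + 9 = 0.
By the quadratic formula, z = (-10 ± √136) / -2, so z ≈ -0.831 or z ≈ 10.831.
Neither value makes a denominator zero (z ≠ 7, z ≠ 1), so both are valid.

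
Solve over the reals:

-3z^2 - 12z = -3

z = -4.2361 or z = 0.2361

Rearrange to standard form: -3z^2 - 12z + 3 = 0.
Discriminant: (-12)^2 - 4*(-3)*3 = 180.
Quadratic formula: z = (12 +/- sqrt(180)) / (-6).
So z = -sqrt(5) - 2 ~= -4.2361 or z = -2 + sqrt(5) ~= 0.2361.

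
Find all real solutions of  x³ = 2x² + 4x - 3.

Rearrange: x³ - 2x² - 4x + 3 = 0.
Possible rational roots are divisors of 3. Testing x = 3 gives 0, so (x - 3) is a factor.
Divide: x³ - 2x² - 4x + 3 = (x - 3)(x² + x - 1).
Apply the quadratic formula to x² + x - 1 = 0: x = (-1 ± √5)/2, i.e. x ≈ 0.618 or x ≈ -1.618.

x = -1.618 or x = 0.618 or x = 3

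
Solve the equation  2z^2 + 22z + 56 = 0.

Factor: 2(z + 4)(z + 7) = 0.
So z = -4 or z = -7.

z = -7 or z = -4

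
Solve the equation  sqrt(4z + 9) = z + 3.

Square both sides: 4z + 9 = (z + 3)^2.
Expand and rearrange: z^2 + 2z = 0.
Solving gives z = 0 or z = -2.
Check each candidate in the original equation:
  z = 0: sqrt(9) = 3, while z + 3 = 3 — valid.
  z = -2: sqrt(1) = 1, while z + 3 = 1 — valid.

z = -2 or z = 0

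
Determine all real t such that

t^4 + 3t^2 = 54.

t = -2.4495 or t = 2.4495

Let u = t^2. The equation becomes u^2 + 3u - 54 = 0.
Factor: (u + 9)(u - 6) = 0, so u = -9 or u = 6.
t^2 = -9 < 0 has no real solution.
t^2 = 6 gives t = +/-sqrt(6) ~= +/-2.4495.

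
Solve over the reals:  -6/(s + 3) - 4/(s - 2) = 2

Multiply both sides by (s + 3)(s - 2):
-6(s - 2) - 4(s + 3) = 2(s + 3)(s - 2).
Expand and collect terms: 2s² + 12s - 12 = 0.
By the quadratic formula, s = (-12 ± √240) / 4, so s ≈ 0.873 or s ≈ -6.873.
Neither value makes a denominator zero (s ≠ -3, s ≠ 2), so both are valid.

s = -6.873 or s = 0.873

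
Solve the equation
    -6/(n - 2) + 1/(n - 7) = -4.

Multiply both sides by (n - 2)(n - 7):
-6(n - 7) + (n - 2) = -4(n - 2)(n - 7).
Expand and collect terms: -4n² + 41n - 96 = 0.
By the quadratic formula, n = (-41 ± √145) / -8, so n ≈ 3.6198 or n ≈ 6.6302.
Neither value makes a denominator zero (n ≠ 2, n ≠ 7), so both are valid.

n = 3.6198 or n = 6.6302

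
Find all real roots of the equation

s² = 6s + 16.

s = -2 or s = 8

Bring every term to one side: s² - 6s - 16 = 0.
Factor: (s - 8)(s + 2) = 0.
So s = 8 or s = -2.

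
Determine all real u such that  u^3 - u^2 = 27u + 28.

Rearrange: u^3 - u^2 - 27u - 28 = 0.
Possible rational roots are divisors of -28. Testing u = -4 gives 0, so (u + 4) is a factor.
Divide: u^3 - u^2 - 27u - 28 = (u + 4)(u^2 - 5u - 7).
Apply the quadratic formula to u^2 - 5u - 7 = 0: u = (5 +/- sqrt(53))/2, i.e. u ~= 6.1401 or u ~= -1.1401.

u = -4 or u = -1.1401 or u = 6.1401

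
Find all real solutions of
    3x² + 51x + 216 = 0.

Factor: 3(x + 8)(x + 9) = 0.
So x = -8 or x = -9.

x = -9 or x = -8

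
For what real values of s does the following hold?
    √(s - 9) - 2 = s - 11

s = 9 or s = 10

Isolate the radical: √(s - 9) = s - 9.
Square both sides: s - 9 = (s - 9)².
Expand and rearrange: s² - 19s + 90 = 0.
Solving gives s = 10 or s = 9.
Check each candidate in the original equation:
  s = 10: √(1) = 1, while s - 9 = 1 — valid.
  s = 9: √(0) = 0, while s - 9 = 0 — valid.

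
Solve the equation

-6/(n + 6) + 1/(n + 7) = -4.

n = -7.1061 or n = -4.6439

Multiply both sides by (n + 6)(n + 7):
-6(n + 7) + (n + 6) = -4(n + 6)(n + 7).
Expand and collect terms: -4n² - 47n - 132 = 0.
By the quadratic formula, n = (47 ± √97) / -8, so n ≈ -7.1061 or n ≈ -4.6439.
Neither value makes a denominator zero (n ≠ -6, n ≠ -7), so both are valid.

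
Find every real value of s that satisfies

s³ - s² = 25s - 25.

s = -5 or s = 1 or s = 5

Rearrange: s³ - s² - 25s + 25 = 0.
Possible rational roots are divisors of 25. Testing s = -5 gives 0, so (s + 5) is a factor.
Divide: s³ - s² - 25s + 25 = (s + 5)(s² - 6s + 5).
Factor the quadratic: s = 5 or s = 1.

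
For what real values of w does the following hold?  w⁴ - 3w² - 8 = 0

Let u = w². The equation becomes u² - 3u - 8 = 0.
By the quadratic formula, u = 3/2 + √(41)/2 or u = 3/2 - √(41)/2.
w² = 3/2 + √(41)/2 gives w = ±√(3/2 + √(41)/2) ≈ ±2.1683.
w² = 3/2 - √(41)/2 < 0 has no real solution.

w = -2.1683 or w = 2.1683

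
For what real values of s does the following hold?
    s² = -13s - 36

s = -9 or s = -4

Bring every term to one side: s² + 13s + 36 = 0.
Factor: (s + 4)(s + 9) = 0.
So s = -4 or s = -9.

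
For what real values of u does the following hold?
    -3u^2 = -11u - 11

Rearrange to standard form: -3u^2 + 11u + 11 = 0.
Discriminant: (11)^2 - 4*(-3)*11 = 253.
Quadratic formula: u = (-11 +/- sqrt(253)) / (-6).
So u = 11/6 - sqrt(253)/6 ~= -0.8177 or u = 11/6 + sqrt(253)/6 ~= 4.4843.

u = -0.8177 or u = 4.4843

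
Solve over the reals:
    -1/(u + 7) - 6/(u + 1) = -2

Multiply both sides by (u + 7)(u + 1):
-(u + 1) - 6(u + 7) = -2(u + 7)(u + 1).
Expand and collect terms: -2u² - 9u + 29 = 0.
By the quadratic formula, u = (9 ± √313) / -4, so u ≈ -6.673 or u ≈ 2.173.
Neither value makes a denominator zero (u ≠ -7, u ≠ -1), so both are valid.

u = -6.673 or u = 2.173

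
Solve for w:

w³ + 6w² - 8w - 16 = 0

w = -6.8284 or w = -1.1716 or w = 2

Possible rational roots are divisors of -16. Testing w = 2 gives 0, so (w - 2) is a factor.
Divide: w³ + 6w² - 8w - 16 = (w - 2)(w² + 8w + 8).
Apply the quadratic formula to w² + 8w + 8 = 0: w = (-8 ± √32)/2, i.e. w ≈ -1.1716 or w ≈ -6.8284.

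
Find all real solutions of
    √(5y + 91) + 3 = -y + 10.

Isolate the radical: √(5y + 91) = -y + 7.
Square both sides: 5y + 91 = (-y + 7)².
Expand and rearrange: y² - 19y - 42 = 0.
Solving gives y = 21 or y = -2.
Check each candidate in the original equation:
  y = 21: √(196) = 14, while -y + 7 = -14 — extraneous.
  y = -2: √(81) = 9, while -y + 7 = 9 — valid.

y = -2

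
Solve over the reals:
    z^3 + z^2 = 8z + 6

z = -3 or z = -0.7321 or z = 2.7321

Rearrange: z^3 + z^2 - 8z - 6 = 0.
Possible rational roots are divisors of -6. Testing z = -3 gives 0, so (z + 3) is a factor.
Divide: z^3 + z^2 - 8z - 6 = (z + 3)(z^2 - 2z - 2).
Apply the quadratic formula to z^2 - 2z - 2 = 0: z = (2 +/- sqrt(12))/2, i.e. z ~= 2.7321 or z ~= -0.7321.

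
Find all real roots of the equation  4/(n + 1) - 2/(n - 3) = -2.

n = -2.7016 or n = 3.7016

Multiply both sides by (n + 1)(n - 3):
4(n - 3) - 2(n + 1) = -2(n + 1)(n - 3).
Expand and collect terms: -2n² + 2n + 20 = 0.
By the quadratic formula, n = (-2 ± √164) / -4, so n ≈ -2.7016 or n ≈ 3.7016.
Neither value makes a denominator zero (n ≠ -1, n ≠ 3), so both are valid.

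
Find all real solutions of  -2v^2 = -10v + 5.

Rearrange to standard form: -2v^2 + 10v - 5 = 0.
Discriminant: (10)^2 - 4*(-2)*(-5) = 60.
Quadratic formula: v = (-10 +/- sqrt(60)) / (-4).
So v = 5/2 - sqrt(15)/2 ~= 0.5635 or v = sqrt(15)/2 + 5/2 ~= 4.4365.

v = 0.5635 or v = 4.4365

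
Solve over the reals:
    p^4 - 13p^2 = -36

p = -3 or p = -2 or p = 2 or p = 3

Let u = p^2. The equation becomes u^2 - 13u + 36 = 0.
Factor: (u - 9)(u - 4) = 0, so u = 9 or u = 4.
p^2 = 9 gives p = +/-3.
p^2 = 4 gives p = +/-2.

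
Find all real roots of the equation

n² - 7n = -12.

n = 3 or n = 4

Bring every term to one side: n² - 7n + 12 = 0.
Factor: (n - 4)(n - 3) = 0.
So n = 4 or n = 3.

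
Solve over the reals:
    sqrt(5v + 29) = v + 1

Square both sides: 5v + 29 = (v + 1)^2.
Expand and rearrange: v^2 - 3v - 28 = 0.
Solving gives v = 7 or v = -4.
Check each candidate in the original equation:
  v = 7: sqrt(64) = 8, while v + 1 = 8 — valid.
  v = -4: sqrt(9) = 3, while v + 1 = -3 — extraneous.

v = 7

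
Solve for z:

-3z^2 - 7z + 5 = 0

z = -2.9067 or z = 0.5734

Discriminant: (-7)^2 - 4*(-3)*5 = 109.
Quadratic formula: z = (7 +/- sqrt(109)) / (-6).
So z = -sqrt(109)/6 - 7/6 ~= -2.9067 or z = -7/6 + sqrt(109)/6 ~= 0.5734.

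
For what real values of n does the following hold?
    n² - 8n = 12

Rearrange to standard form: n² - 8n - 12 = 0.
Discriminant: (-8)² − 4·1·(-12) = 112.
Quadratic formula: n = (8 ± √112) / 2.
So n = 4 + 2·√(7) ≈ 9.2915 or n = 4 - 2·√(7) ≈ -1.2915.

n = -1.2915 or n = 9.2915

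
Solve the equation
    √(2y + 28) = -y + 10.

y = 4

Square both sides: 2y + 28 = (-y + 10)².
Expand and rearrange: y² - 22y + 72 = 0.
Solving gives y = 18 or y = 4.
Check each candidate in the original equation:
  y = 18: √(64) = 8, while -y + 10 = -8 — extraneous.
  y = 4: √(36) = 6, while -y + 10 = 6 — valid.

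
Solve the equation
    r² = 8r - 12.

r = 2 or r = 6

Bring every term to one side: r² - 8r + 12 = 0.
Factor: (r - 2)(r - 6) = 0.
So r = 2 or r = 6.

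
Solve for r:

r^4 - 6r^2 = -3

Let u = r^2. The equation becomes u^2 - 6u + 3 = 0.
By the quadratic formula, u = sqrt(6) + 3 or u = 3 - sqrt(6).
r^2 = sqrt(6) + 3 gives r = +/-sqrt(sqrt(6) + 3) ~= +/-2.3344.
r^2 = 3 - sqrt(6) gives r = +/-sqrt(3 - sqrt(6)) ~= +/-0.742.

r = -2.3344 or r = -0.742 or r = 0.742 or r = 2.3344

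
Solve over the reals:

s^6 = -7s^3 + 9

Let u = s^3. The equation becomes u^2 + 7u - 9 = 0.
By the quadratic formula, u = -7/2 + sqrt(85)/2 or u = -sqrt(85)/2 - 7/2.
s^3 = -7/2 + sqrt(85)/2 gives s = (-7/2 + sqrt(85)/2)^(1/3) ~= 1.0353.
s^3 = -sqrt(85)/2 - 7/2 gives s = -(7/2 + sqrt(85)/2)^(1/3) ~= -2.0091.

s = -2.0091 or s = 1.0353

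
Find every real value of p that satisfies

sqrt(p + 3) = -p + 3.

Square both sides: p + 3 = (-p + 3)^2.
Expand and rearrange: p^2 - 7p + 6 = 0.
Solving gives p = 6 or p = 1.
Check each candidate in the original equation:
  p = 6: sqrt(9) = 3, while -p + 3 = -3 — extraneous.
  p = 1: sqrt(4) = 2, while -p + 3 = 2 — valid.

p = 1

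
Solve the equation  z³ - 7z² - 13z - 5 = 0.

z = -1 or z = -0.5826 or z = 8.5826

Possible rational roots are divisors of -5. Testing z = -1 gives 0, so (z + 1) is a factor.
Divide: z³ - 7z² - 13z - 5 = (z + 1)(z² - 8z - 5).
Apply the quadratic formula to z² - 8z - 5 = 0: z = (8 ± √84)/2, i.e. z ≈ 8.5826 or z ≈ -0.5826.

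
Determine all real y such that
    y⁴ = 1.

Let u = y². The equation becomes u² - 1 = 0.
Factor: (u - 1)(u + 1) = 0, so u = 1 or u = -1.
y² = 1 gives y = ±1.
y² = -1 < 0 has no real solution.

y = -1 or y = 1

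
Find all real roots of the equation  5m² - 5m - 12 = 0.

Discriminant: (-5)² − 4·5·(-12) = 265.
Quadratic formula: m = (5 ± √265) / 10.
So m = 1/2 + √(265)/10 ≈ 2.1279 or m = 1/2 - √(265)/10 ≈ -1.1279.

m = -1.1279 or m = 2.1279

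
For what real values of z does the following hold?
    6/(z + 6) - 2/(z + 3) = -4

z = -7.3452 or z = -2.6548

Multiply both sides by (z + 6)(z + 3):
6(z + 3) - 2(z + 6) = -4(z + 6)(z + 3).
Expand and collect terms: -4z² - 40z - 78 = 0.
By the quadratic formula, z = (40 ± √352) / -8, so z ≈ -7.3452 or z ≈ -2.6548.
Neither value makes a denominator zero (z ≠ -6, z ≠ -3), so both are valid.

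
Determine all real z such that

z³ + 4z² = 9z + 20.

z = -5 or z = -1.5616 or z = 2.5616

Rearrange: z³ + 4z² - 9z - 20 = 0.
Possible rational roots are divisors of -20. Testing z = -5 gives 0, so (z + 5) is a factor.
Divide: z³ + 4z² - 9z - 20 = (z + 5)(z² - z - 4).
Apply the quadratic formula to z² - z - 4 = 0: z = (1 ± √17)/2, i.e. z ≈ 2.5616 or z ≈ -1.5616.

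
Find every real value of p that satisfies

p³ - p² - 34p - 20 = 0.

Possible rational roots are divisors of -20. Testing p = -5 gives 0, so (p + 5) is a factor.
Divide: p³ - p² - 34p - 20 = (p + 5)(p² - 6p - 4).
Apply the quadratic formula to p² - 6p - 4 = 0: p = (6 ± √52)/2, i.e. p ≈ 6.6056 or p ≈ -0.6056.

p = -5 or p = -0.6056 or p = 6.6056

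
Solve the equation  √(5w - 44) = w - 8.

Square both sides: 5w - 44 = (w - 8)².
Expand and rearrange: w² - 21w + 108 = 0.
Solving gives w = 12 or w = 9.
Check each candidate in the original equation:
  w = 12: √(16) = 4, while w - 8 = 4 — valid.
  w = 9: √(1) = 1, while w - 8 = 1 — valid.

w = 9 or w = 12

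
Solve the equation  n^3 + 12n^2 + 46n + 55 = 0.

Possible rational roots are divisors of 55. Testing n = -5 gives 0, so (n + 5) is a factor.
Divide: n^3 + 12n^2 + 46n + 55 = (n + 5)(n^2 + 7n + 11).
Apply the quadratic formula to n^2 + 7n + 11 = 0: n = (-7 +/- sqrt(5))/2, i.e. n ~= -2.382 or n ~= -4.618.

n = -5 or n = -4.618 or n = -2.382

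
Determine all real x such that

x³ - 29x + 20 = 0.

x = -5.7016 or x = 0.7016 or x = 5

Possible rational roots are divisors of 20. Testing x = 5 gives 0, so (x - 5) is a factor.
Divide: x³ - 29x + 20 = (x - 5)(x² + 5x - 4).
Apply the quadratic formula to x² + 5x - 4 = 0: x = (-5 ± √41)/2, i.e. x ≈ 0.7016 or x ≈ -5.7016.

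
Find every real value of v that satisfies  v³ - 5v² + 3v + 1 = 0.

Possible rational roots are divisors of 1. Testing v = 1 gives 0, so (v - 1) is a factor.
Divide: v³ - 5v² + 3v + 1 = (v - 1)(v² - 4v - 1).
Apply the quadratic formula to v² - 4v - 1 = 0: v = (4 ± √20)/2, i.e. v ≈ 4.2361 or v ≈ -0.2361.

v = -0.2361 or v = 1 or v = 4.2361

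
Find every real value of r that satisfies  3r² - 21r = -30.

Bring every term to one side: 3r² - 21r + 30 = 0.
Factor: 3(r - 5)(r - 2) = 0.
So r = 5 or r = 2.

r = 2 or r = 5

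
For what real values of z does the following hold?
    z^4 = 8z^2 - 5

Let u = z^2. The equation becomes u^2 - 8u + 5 = 0.
By the quadratic formula, u = sqrt(11) + 4 or u = 4 - sqrt(11).
z^2 = sqrt(11) + 4 gives z = +/-sqrt(sqrt(11) + 4) ~= +/-2.7049.
z^2 = 4 - sqrt(11) gives z = +/-sqrt(4 - sqrt(11)) ~= +/-0.8267.

z = -2.7049 or z = -0.8267 or z = 0.8267 or z = 2.7049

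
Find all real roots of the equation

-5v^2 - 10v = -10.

v = -2.7321 or v = 0.7321

Rearrange to standard form: -5v^2 - 10v + 10 = 0.
Discriminant: (-10)^2 - 4*(-5)*10 = 300.
Quadratic formula: v = (10 +/- sqrt(300)) / (-10).
So v = -sqrt(3) - 1 ~= -2.7321 or v = -1 + sqrt(3) ~= 0.7321.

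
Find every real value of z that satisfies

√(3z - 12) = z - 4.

z = 4 or z = 7

Square both sides: 3z - 12 = (z - 4)².
Expand and rearrange: z² - 11z + 28 = 0.
Solving gives z = 7 or z = 4.
Check each candidate in the original equation:
  z = 7: √(9) = 3, while z - 4 = 3 — valid.
  z = 4: √(0) = 0, while z - 4 = 0 — valid.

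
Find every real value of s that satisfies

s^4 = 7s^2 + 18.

Let u = s^2. The equation becomes u^2 - 7u - 18 = 0.
Factor: (u - 9)(u + 2) = 0, so u = 9 or u = -2.
s^2 = 9 gives s = +/-3.
s^2 = -2 < 0 has no real solution.

s = -3 or s = 3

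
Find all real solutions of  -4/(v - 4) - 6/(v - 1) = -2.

v = 2.3542 or v = 7.6458

Multiply both sides by (v - 4)(v - 1):
-4(v - 1) - 6(v - 4) = -2(v - 4)(v - 1).
Expand and collect terms: -2v^2 + 20v - 36 = 0.
By the quadratic formula, v = (-20 +/- sqrt(112)) / -4, so v ~= 2.3542 or v ~= 7.6458.
Neither value makes a denominator zero (v != 4, v != 1), so both are valid.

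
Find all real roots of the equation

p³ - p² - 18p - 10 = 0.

Possible rational roots are divisors of -10. Testing p = 5 gives 0, so (p - 5) is a factor.
Divide: p³ - p² - 18p - 10 = (p - 5)(p² + 4p + 2).
Apply the quadratic formula to p² + 4p + 2 = 0: p = (-4 ± √8)/2, i.e. p ≈ -0.5858 or p ≈ -3.4142.

p = -3.4142 or p = -0.5858 or p = 5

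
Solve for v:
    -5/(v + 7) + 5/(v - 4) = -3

Multiply both sides by (v + 7)(v - 4):
-5(v - 4) + 5(v + 7) = -3(v + 7)(v - 4).
Expand and collect terms: -3v^2 - 9v + 29 = 0.
By the quadratic formula, v = (9 +/- sqrt(429)) / -6, so v ~= -4.9521 or v ~= 1.9521.
Neither value makes a denominator zero (v != -7, v != 4), so both are valid.

v = -4.9521 or v = 1.9521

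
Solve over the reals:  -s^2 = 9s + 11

Rearrange to standard form: -s^2 - 9s - 11 = 0.
Discriminant: (-9)^2 - 4*(-1)*(-11) = 37.
Quadratic formula: s = (9 +/- sqrt(37)) / (-2).
So s = -9/2 - sqrt(37)/2 ~= -7.5414 or s = -9/2 + sqrt(37)/2 ~= -1.4586.

s = -7.5414 or s = -1.4586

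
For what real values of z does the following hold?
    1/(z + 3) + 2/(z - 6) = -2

z = -3.5584 or z = 5.0584

Multiply both sides by (z + 3)(z - 6):
(z - 6) + 2(z + 3) = -2(z + 3)(z - 6).
Expand and collect terms: -2z² + 3z + 36 = 0.
By the quadratic formula, z = (-3 ± √297) / -4, so z ≈ -3.5584 or z ≈ 5.0584.
Neither value makes a denominator zero (z ≠ -3, z ≠ 6), so both are valid.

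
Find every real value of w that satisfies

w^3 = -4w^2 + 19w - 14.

Rearrange: w^3 + 4w^2 - 19w + 14 = 0.
Possible rational roots are divisors of 14. Testing w = 2 gives 0, so (w - 2) is a factor.
Divide: w^3 + 4w^2 - 19w + 14 = (w - 2)(w^2 + 6w - 7).
Factor the quadratic: w = 1 or w = -7.

w = -7 or w = 1 or w = 2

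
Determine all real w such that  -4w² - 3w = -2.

w = -1.1754 or w = 0.4254

Rearrange to standard form: -4w² - 3w + 2 = 0.
Discriminant: (-3)² − 4·(-4)·2 = 41.
Quadratic formula: w = (3 ± √41) / (-8).
So w = -√(41)/8 - 3/8 ≈ -1.1754 or w = -3/8 + √(41)/8 ≈ 0.4254.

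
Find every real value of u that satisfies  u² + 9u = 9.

u = -9.9083 or u = 0.9083

Rearrange to standard form: u² + 9u - 9 = 0.
Discriminant: (9)² − 4·1·(-9) = 117.
Quadratic formula: u = (-9 ± √117) / 2.
So u = -9/2 + 3·√(13)/2 ≈ 0.9083 or u = -3·√(13)/2 - 9/2 ≈ -9.9083.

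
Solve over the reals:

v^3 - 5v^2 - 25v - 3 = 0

v = -3 or v = -0.1231 or v = 8.1231

Possible rational roots are divisors of -3. Testing v = -3 gives 0, so (v + 3) is a factor.
Divide: v^3 - 5v^2 - 25v - 3 = (v + 3)(v^2 - 8v - 1).
Apply the quadratic formula to v^2 - 8v - 1 = 0: v = (8 +/- sqrt(68))/2, i.e. v ~= 8.1231 or v ~= -0.1231.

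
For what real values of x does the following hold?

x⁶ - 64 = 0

Let u = x³. The equation becomes u² - 64 = 0.
Factor: (u + 8)(u - 8) = 0, so u = -8 or u = 8.
x³ = -8 gives x = -2.
x³ = 8 gives x = 2.

x = -2 or x = 2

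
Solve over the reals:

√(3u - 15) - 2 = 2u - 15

Isolate the radical: √(3u - 15) = 2u - 13.
Square both sides: 3u - 15 = (2u - 13)².
Expand and rearrange: 4u² - 55u + 184 = 0.
Solving gives u = 8 or u = 5.75.
Check each candidate in the original equation:
  u = 8: √(9) = 3, while 2u - 13 = 3 — valid.
  u = 5.75: √(2.25) = 1.5, while 2u - 13 = -1.5 — extraneous.

u = 8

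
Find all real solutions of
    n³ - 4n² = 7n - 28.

Rearrange: n³ - 4n² - 7n + 28 = 0.
Possible rational roots are divisors of 28. Testing n = 4 gives 0, so (n - 4) is a factor.
Divide: n³ - 4n² - 7n + 28 = (n - 4)(n² - 7).
Apply the quadratic formula to n² - 7 = 0: n = (0 ± √28)/2, i.e. n ≈ 2.6458 or n ≈ -2.6458.

n = -2.6458 or n = 2.6458 or n = 4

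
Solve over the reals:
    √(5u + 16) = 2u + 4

u = 0

Square both sides: 5u + 16 = (2u + 4)².
Expand and rearrange: 4u² + 11u = 0.
Solving gives u = 0 or u = -2.75.
Check each candidate in the original equation:
  u = 0: √(16) = 4, while 2u + 4 = 4 — valid.
  u = -2.75: √(2.25) = 1.5, while 2u + 4 = -1.5 — extraneous.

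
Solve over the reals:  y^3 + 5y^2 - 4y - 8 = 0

Possible rational roots are divisors of -8. Testing y = -1 gives 0, so (y + 1) is a factor.
Divide: y^3 + 5y^2 - 4y - 8 = (y + 1)(y^2 + 4y - 8).
Apply the quadratic formula to y^2 + 4y - 8 = 0: y = (-4 +/- sqrt(48))/2, i.e. y ~= 1.4641 or y ~= -5.4641.

y = -5.4641 or y = -1 or y = 1.4641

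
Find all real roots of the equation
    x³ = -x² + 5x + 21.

Rearrange: x³ + x² - 5x - 21 = 0.
Possible rational roots are divisors of -21. Testing x = 3 gives 0, so (x - 3) is a factor.
Divide: x³ + x² - 5x - 21 = (x - 3)(x² + 4x + 7).
The quadratic x² + 4x + 7 has discriminant -12 < 0, so no further real roots.

x = 3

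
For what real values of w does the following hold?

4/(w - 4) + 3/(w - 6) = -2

Multiply both sides by (w - 4)(w - 6):
4(w - 6) + 3(w - 4) = -2(w - 4)(w - 6).
Expand and collect terms: -2w^2 + 13w - 12 = 0.
By the quadratic formula, w = (-13 +/- sqrt(73)) / -4, so w ~= 1.114 or w ~= 5.386.
Neither value makes a denominator zero (w != 4, w != 6), so both are valid.

w = 1.114 or w = 5.386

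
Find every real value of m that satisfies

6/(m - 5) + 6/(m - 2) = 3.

Multiply both sides by (m - 5)(m - 2):
6(m - 2) + 6(m - 5) = 3(m - 5)(m - 2).
Expand and collect terms: 3m² - 33m + 72 = 0.
Factor or apply the quadratic formula: m = 8 or m = 3.
Neither value makes a denominator zero (m ≠ 5, m ≠ 2), so both are valid.

m = 3 or m = 8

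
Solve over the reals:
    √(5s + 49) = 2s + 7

Square both sides: 5s + 49 = (2s + 7)².
Expand and rearrange: 4s² + 23s = 0.
Solving gives s = 0 or s = -5.75.
Check each candidate in the original equation:
  s = 0: √(49) = 7, while 2s + 7 = 7 — valid.
  s = -5.75: √(20.25) = 4.5, while 2s + 7 = -4.5 — extraneous.

s = 0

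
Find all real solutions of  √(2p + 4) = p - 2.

Square both sides: 2p + 4 = (p - 2)².
Expand and rearrange: p² - 6p = 0.
Solving gives p = 6 or p = 0.
Check each candidate in the original equation:
  p = 6: √(16) = 4, while p - 2 = 4 — valid.
  p = 0: √(4) = 2, while p - 2 = -2 — extraneous.

p = 6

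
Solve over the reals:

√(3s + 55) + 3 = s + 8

s = 3

Isolate the radical: √(3s + 55) = s + 5.
Square both sides: 3s + 55 = (s + 5)².
Expand and rearrange: s² + 7s - 30 = 0.
Solving gives s = 3 or s = -10.
Check each candidate in the original equation:
  s = 3: √(64) = 8, while s + 5 = 8 — valid.
  s = -10: √(25) = 5, while s + 5 = -5 — extraneous.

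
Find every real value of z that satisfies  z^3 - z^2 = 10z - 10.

z = -3.1623 or z = 1 or z = 3.1623

Rearrange: z^3 - z^2 - 10z + 10 = 0.
Possible rational roots are divisors of 10. Testing z = 1 gives 0, so (z - 1) is a factor.
Divide: z^3 - z^2 - 10z + 10 = (z - 1)(z^2 - 10).
Apply the quadratic formula to z^2 - 10 = 0: z = (0 +/- sqrt(40))/2, i.e. z ~= 3.1623 or z ~= -3.1623.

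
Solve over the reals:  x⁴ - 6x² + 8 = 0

Let u = x². The equation becomes u² - 6u + 8 = 0.
Factor: (u - 2)(u - 4) = 0, so u = 2 or u = 4.
x² = 2 gives x = ±√(2) ≈ ±1.4142.
x² = 4 gives x = ±2.

x = -2 or x = -1.4142 or x = 1.4142 or x = 2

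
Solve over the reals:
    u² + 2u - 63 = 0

Factor: (u + 9)(u - 7) = 0.
So u = -9 or u = 7.

u = -9 or u = 7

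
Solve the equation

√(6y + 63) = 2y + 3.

y = 3

Square both sides: 6y + 63 = (2y + 3)².
Expand and rearrange: 4y² + 6y - 54 = 0.
Solving gives y = 3 or y = -4.5.
Check each candidate in the original equation:
  y = 3: √(81) = 9, while 2y + 3 = 9 — valid.
  y = -4.5: √(36) = 6, while 2y + 3 = -6 — extraneous.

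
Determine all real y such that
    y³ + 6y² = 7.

y = -5.7913 or y = -1.2087 or y = 1

Rearrange: y³ + 6y² - 7 = 0.
Possible rational roots are divisors of -7. Testing y = 1 gives 0, so (y - 1) is a factor.
Divide: y³ + 6y² - 7 = (y - 1)(y² + 7y + 7).
Apply the quadratic formula to y² + 7y + 7 = 0: y = (-7 ± √21)/2, i.e. y ≈ -1.2087 or y ≈ -5.7913.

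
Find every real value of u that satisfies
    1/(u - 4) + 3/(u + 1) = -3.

u = -2.0582 or u = 3.7249

Multiply both sides by (u - 4)(u + 1):
(u + 1) + 3(u - 4) = -3(u - 4)(u + 1).
Expand and collect terms: -3u^2 + 5u + 23 = 0.
By the quadratic formula, u = (-5 +/- sqrt(301)) / -6, so u ~= -2.0582 or u ~= 3.7249.
Neither value makes a denominator zero (u != 4, u != -1), so both are valid.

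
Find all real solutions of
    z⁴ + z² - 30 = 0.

z = -2.2361 or z = 2.2361

Let u = z². The equation becomes u² + u - 30 = 0.
Factor: (u + 6)(u - 5) = 0, so u = -6 or u = 5.
z² = -6 < 0 has no real solution.
z² = 5 gives z = ±√(5) ≈ ±2.2361.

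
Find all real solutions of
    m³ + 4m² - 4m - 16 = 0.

Possible rational roots are divisors of -16. Testing m = -2 gives 0, so (m + 2) is a factor.
Divide: m³ + 4m² - 4m - 16 = (m + 2)(m² + 2m - 8).
Factor the quadratic: m = 2 or m = -4.

m = -4 or m = -2 or m = 2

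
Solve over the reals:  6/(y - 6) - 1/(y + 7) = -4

Multiply both sides by (y - 6)(y + 7):
6(y + 7) - (y - 6) = -4(y - 6)(y + 7).
Expand and collect terms: -4y² - 9y + 120 = 0.
By the quadratic formula, y = (9 ± √2001) / -8, so y ≈ -6.7166 or y ≈ 4.4666.
Neither value makes a denominator zero (y ≠ 6, y ≠ -7), so both are valid.

y = -6.7166 or y = 4.4666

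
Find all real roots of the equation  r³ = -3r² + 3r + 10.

r = -2.7913 or r = -2 or r = 1.7913

Rearrange: r³ + 3r² - 3r - 10 = 0.
Possible rational roots are divisors of -10. Testing r = -2 gives 0, so (r + 2) is a factor.
Divide: r³ + 3r² - 3r - 10 = (r + 2)(r² + r - 5).
Apply the quadratic formula to r² + r - 5 = 0: r = (-1 ± √21)/2, i.e. r ≈ 1.7913 or r ≈ -2.7913.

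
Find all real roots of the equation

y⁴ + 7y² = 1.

y = -0.3742 or y = 0.3742

Let u = y². The equation becomes u² + 7u - 1 = 0.
By the quadratic formula, u = -7/2 + √(53)/2 or u = -√(53)/2 - 7/2.
y² = -7/2 + √(53)/2 gives y = ±√(-7/2 + √(53)/2) ≈ ±0.3742.
y² = -√(53)/2 - 7/2 < 0 has no real solution.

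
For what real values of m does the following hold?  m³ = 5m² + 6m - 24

m = -2.2749 or m = 2 or m = 5.2749

Rearrange: m³ - 5m² - 6m + 24 = 0.
Possible rational roots are divisors of 24. Testing m = 2 gives 0, so (m - 2) is a factor.
Divide: m³ - 5m² - 6m + 24 = (m - 2)(m² - 3m - 12).
Apply the quadratic formula to m² - 3m - 12 = 0: m = (3 ± √57)/2, i.e. m ≈ 5.2749 or m ≈ -2.2749.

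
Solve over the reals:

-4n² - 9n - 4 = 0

Discriminant: (-9)² − 4·(-4)·(-4) = 17.
Quadratic formula: n = (9 ± √17) / (-8).
So n = -9/8 - √(17)/8 ≈ -1.6404 or n = -9/8 + √(17)/8 ≈ -0.6096.

n = -1.6404 or n = -0.6096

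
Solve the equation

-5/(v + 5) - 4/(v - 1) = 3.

Multiply both sides by (v + 5)(v - 1):
-5(v - 1) - 4(v + 5) = 3(v + 5)(v - 1).
Expand and collect terms: 3v² + 21v = 0.
Factor or apply the quadratic formula: v = 0 or v = -7.
Neither value makes a denominator zero (v ≠ -5, v ≠ 1), so both are valid.

v = -7 or v = 0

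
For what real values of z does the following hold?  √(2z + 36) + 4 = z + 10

Isolate the radical: √(2z + 36) = z + 6.
Square both sides: 2z + 36 = (z + 6)².
Expand and rearrange: z² + 10z = 0.
Solving gives z = 0 or z = -10.
Check each candidate in the original equation:
  z = 0: √(36) = 6, while z + 6 = 6 — valid.
  z = -10: √(16) = 4, while z + 6 = -4 — extraneous.

z = 0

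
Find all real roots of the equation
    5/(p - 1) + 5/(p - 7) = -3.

p = -1.0985 or p = 5.7652

Multiply both sides by (p - 1)(p - 7):
5(p - 7) + 5(p - 1) = -3(p - 1)(p - 7).
Expand and collect terms: -3p² + 14p + 19 = 0.
By the quadratic formula, p = (-14 ± √424) / -6, so p ≈ -1.0985 or p ≈ 5.7652.
Neither value makes a denominator zero (p ≠ 1, p ≠ 7), so both are valid.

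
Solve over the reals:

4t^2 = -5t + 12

t = -2.4664 or t = 1.2164

Rearrange to standard form: 4t^2 + 5t - 12 = 0.
Discriminant: (5)^2 - 4*4*(-12) = 217.
Quadratic formula: t = (-5 +/- sqrt(217)) / 8.
So t = -5/8 + sqrt(217)/8 ~= 1.2164 or t = -sqrt(217)/8 - 5/8 ~= -2.4664.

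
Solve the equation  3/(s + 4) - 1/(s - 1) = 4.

s = -3.2026 or s = 0.7026

Multiply both sides by (s + 4)(s - 1):
3(s - 1) - (s + 4) = 4(s + 4)(s - 1).
Expand and collect terms: 4s^2 + 10s - 9 = 0.
By the quadratic formula, s = (-10 +/- sqrt(244)) / 8, so s ~= 0.7026 or s ~= -3.2026.
Neither value makes a denominator zero (s != -4, s != 1), so both are valid.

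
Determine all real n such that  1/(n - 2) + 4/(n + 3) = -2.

n = -5.1504 or n = 1.6504

Multiply both sides by (n - 2)(n + 3):
(n + 3) + 4(n - 2) = -2(n - 2)(n + 3).
Expand and collect terms: -2n² - 7n + 17 = 0.
By the quadratic formula, n = (7 ± √185) / -4, so n ≈ -5.1504 or n ≈ 1.6504.
Neither value makes a denominator zero (n ≠ 2, n ≠ -3), so both are valid.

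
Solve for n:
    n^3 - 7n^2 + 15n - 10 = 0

Possible rational roots are divisors of -10. Testing n = 2 gives 0, so (n - 2) is a factor.
Divide: n^3 - 7n^2 + 15n - 10 = (n - 2)(n^2 - 5n + 5).
Apply the quadratic formula to n^2 - 5n + 5 = 0: n = (5 +/- sqrt(5))/2, i.e. n ~= 3.618 or n ~= 1.382.

n = 1.382 or n = 2 or n = 3.618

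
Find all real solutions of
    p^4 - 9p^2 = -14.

Let u = p^2. The equation becomes u^2 - 9u + 14 = 0.
Factor: (u - 7)(u - 2) = 0, so u = 7 or u = 2.
p^2 = 7 gives p = +/-sqrt(7) ~= +/-2.6458.
p^2 = 2 gives p = +/-sqrt(2) ~= +/-1.4142.

p = -2.6458 or p = -1.4142 or p = 1.4142 or p = 2.6458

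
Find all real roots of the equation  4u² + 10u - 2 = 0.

u = -2.6861 or u = 0.1861

Discriminant: (10)² − 4·4·(-2) = 132.
Quadratic formula: u = (-10 ± √132) / 8.
So u = -5/4 + √(33)/4 ≈ 0.1861 or u = -√(33)/4 - 5/4 ≈ -2.6861.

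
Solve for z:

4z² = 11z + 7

z = -0.533 or z = 3.283

Rearrange to standard form: 4z² - 11z - 7 = 0.
Discriminant: (-11)² − 4·4·(-7) = 233.
Quadratic formula: z = (11 ± √233) / 8.
So z = 11/8 + √(233)/8 ≈ 3.283 or z = 11/8 - √(233)/8 ≈ -0.533.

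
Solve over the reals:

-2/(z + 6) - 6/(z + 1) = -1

Multiply both sides by (z + 6)(z + 1):
-2(z + 1) - 6(z + 6) = -(z + 6)(z + 1).
Expand and collect terms: -z² + z + 32 = 0.
By the quadratic formula, z = (-1 ± √129) / -2, so z ≈ -5.1789 or z ≈ 6.1789.
Neither value makes a denominator zero (z ≠ -6, z ≠ -1), so both are valid.

z = -5.1789 or z = 6.1789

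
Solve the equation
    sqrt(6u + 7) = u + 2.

Square both sides: 6u + 7 = (u + 2)^2.
Expand and rearrange: u^2 - 2u - 3 = 0.
Solving gives u = 3 or u = -1.
Check each candidate in the original equation:
  u = 3: sqrt(25) = 5, while u + 2 = 5 — valid.
  u = -1: sqrt(1) = 1, while u + 2 = 1 — valid.

u = -1 or u = 3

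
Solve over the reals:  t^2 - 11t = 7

t = -0.6033 or t = 11.6033

Rearrange to standard form: t^2 - 11t - 7 = 0.
Discriminant: (-11)^2 - 4*1*(-7) = 149.
Quadratic formula: t = (11 +/- sqrt(149)) / 2.
So t = 11/2 + sqrt(149)/2 ~= 11.6033 or t = 11/2 - sqrt(149)/2 ~= -0.6033.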